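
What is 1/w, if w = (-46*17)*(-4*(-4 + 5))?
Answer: 1/3128 ≈ 0.00031969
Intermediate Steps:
w = 3128 (w = -(-3128) = -782*(-4) = 3128)
1/w = 1/3128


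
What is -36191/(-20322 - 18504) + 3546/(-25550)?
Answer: 393501527/496002150 ≈ 0.79335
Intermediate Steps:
-36191/(-20322 - 18504) + 3546/(-25550) = -36191/(-38826) + 3546*(-1/25550) = -36191*(-1/38826) - 1773/12775 = 36191/38826 - 1773/12775 = 393501527/496002150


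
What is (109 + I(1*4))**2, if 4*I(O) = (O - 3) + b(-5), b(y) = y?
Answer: 11664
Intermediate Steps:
I(O) = -2 + O/4 (I(O) = ((O - 3) - 5)/4 = ((-3 + O) - 5)/4 = (-8 + O)/4 = -2 + O/4)
(109 + I(1*4))**2 = (109 + (-2 + (1*4)/4))**2 = (109 + (-2 + (1/4)*4))**2 = (109 + (-2 + 1))**2 = (109 - 1)**2 = 108**2 = 11664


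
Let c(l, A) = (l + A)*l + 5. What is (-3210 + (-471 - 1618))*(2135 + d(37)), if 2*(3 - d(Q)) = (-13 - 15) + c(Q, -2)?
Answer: -7959098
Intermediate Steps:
c(l, A) = 5 + l*(A + l) (c(l, A) = (A + l)*l + 5 = l*(A + l) + 5 = 5 + l*(A + l))
d(Q) = 29/2 + Q - Q**2/2 (d(Q) = 3 - ((-13 - 15) + (5 + Q**2 - 2*Q))/2 = 3 - (-28 + (5 + Q**2 - 2*Q))/2 = 3 - (-23 + Q**2 - 2*Q)/2 = 3 + (23/2 + Q - Q**2/2) = 29/2 + Q - Q**2/2)
(-3210 + (-471 - 1618))*(2135 + d(37)) = (-3210 + (-471 - 1618))*(2135 + (29/2 + 37 - 1/2*37**2)) = (-3210 - 2089)*(2135 + (29/2 + 37 - 1/2*1369)) = -5299*(2135 + (29/2 + 37 - 1369/2)) = -5299*(2135 - 633) = -5299*1502 = -7959098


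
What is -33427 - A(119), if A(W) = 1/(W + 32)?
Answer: -5047478/151 ≈ -33427.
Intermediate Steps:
A(W) = 1/(32 + W)
-33427 - A(119) = -33427 - 1/(32 + 119) = -33427 - 1/151 = -5047478/151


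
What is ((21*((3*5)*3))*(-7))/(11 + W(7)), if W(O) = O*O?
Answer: -441/4 ≈ -110.25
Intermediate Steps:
W(O) = O**2
((21*((3*5)*3))*(-7))/(11 + W(7)) = ((21*((3*5)*3))*(-7))/(11 + 7**2) = ((21*(15*3))*(-7))/(11 + 49) = ((21*45)*(-7))/60 = (945*(-7))*(1/60) = -6615*1/60 = -441/4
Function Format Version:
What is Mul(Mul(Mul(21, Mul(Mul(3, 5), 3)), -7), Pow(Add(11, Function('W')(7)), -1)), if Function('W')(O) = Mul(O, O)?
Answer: Rational(-441, 4) ≈ -110.25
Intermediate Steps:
Function('W')(O) = Pow(O, 2)
Mul(Mul(Mul(21, Mul(Mul(3, 5), 3)), -7), Pow(Add(11, Function('W')(7)), -1)) = Mul(Mul(Mul(21, Mul(Mul(3, 5), 3)), -7), Pow(Add(11, Pow(7, 2)), -1)) = Mul(Mul(Mul(21, Mul(15, 3)), -7), Pow(Add(11, 49), -1)) = Mul(Mul(Mul(21, 45), -7), Pow(60, -1)) = Mul(Mul(945, -7), Rational(1, 60)) = Mul(-6615, Rational(1, 60)) = Rational(-441, 4)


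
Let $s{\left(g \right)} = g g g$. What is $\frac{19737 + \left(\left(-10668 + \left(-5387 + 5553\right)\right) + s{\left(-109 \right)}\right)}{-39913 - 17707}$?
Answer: $\frac{642897}{28810} \approx 22.315$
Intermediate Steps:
$s{\left(g \right)} = g^{3}$ ($s{\left(g \right)} = g^{2} g = g^{3}$)
$\frac{19737 + \left(\left(-10668 + \left(-5387 + 5553\right)\right) + s{\left(-109 \right)}\right)}{-39913 - 17707} = \frac{19737 + \left(\left(-10668 + \left(-5387 + 5553\right)\right) + \left(-109\right)^{3}\right)}{-39913 - 17707} = \frac{19737 + \left(\left(-10668 + 166\right) - 1295029\right)}{-57620} = \left(19737 - 1305531\right) \left(- \frac{1}{57620}\right) = \left(-1285794\right) \left(- \frac{1}{57620}\right) = \frac{642897}{28810}$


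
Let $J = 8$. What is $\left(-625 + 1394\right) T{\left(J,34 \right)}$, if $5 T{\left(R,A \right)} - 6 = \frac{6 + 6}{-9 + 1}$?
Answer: $\frac{6921}{10} \approx 692.1$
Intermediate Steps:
$T{\left(R,A \right)} = \frac{9}{10}$ ($T{\left(R,A \right)} = \frac{6}{5} + \frac{\left(6 + 6\right) \frac{1}{-9 + 1}}{5} = \frac{6}{5} + \frac{12 \frac{1}{-8}}{5} = \frac{6}{5} + \frac{12 \left(- \frac{1}{8}\right)}{5} = \frac{6}{5} + \frac{1}{5} \left(- \frac{3}{2}\right) = \frac{6}{5} - \frac{3}{10} = \frac{9}{10}$)
$\left(-625 + 1394\right) T{\left(J,34 \right)} = \left(-625 + 1394\right) \frac{9}{10} = 769 \cdot \frac{9}{10} = \frac{6921}{10}$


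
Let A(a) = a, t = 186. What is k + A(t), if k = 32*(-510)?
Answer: -16134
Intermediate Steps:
k = -16320
k + A(t) = -16320 + 186 = -16134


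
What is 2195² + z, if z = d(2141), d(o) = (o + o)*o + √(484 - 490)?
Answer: 13985787 + I*√6 ≈ 1.3986e+7 + 2.4495*I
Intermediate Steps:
d(o) = 2*o² + I*√6 (d(o) = (2*o)*o + √(-6) = 2*o² + I*√6)
z = 9167762 + I*√6 (z = 2*2141² + I*√6 = 2*4583881 + I*√6 = 9167762 + I*√6 ≈ 9.1678e+6 + 2.4495*I)
2195² + z = 2195² + (9167762 + I*√6) = 4818025 + (9167762 + I*√6) = 13985787 + I*√6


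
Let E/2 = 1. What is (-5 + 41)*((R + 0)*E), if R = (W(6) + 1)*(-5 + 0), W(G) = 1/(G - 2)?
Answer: -450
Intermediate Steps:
E = 2 (E = 2*1 = 2)
W(G) = 1/(-2 + G)
R = -25/4 (R = (1/(-2 + 6) + 1)*(-5 + 0) = (1/4 + 1)*(-5) = (¼ + 1)*(-5) = (5/4)*(-5) = -25/4 ≈ -6.2500)
(-5 + 41)*((R + 0)*E) = (-5 + 41)*((-25/4 + 0)*2) = 36*(-25/4*2) = 36*(-25/2) = -450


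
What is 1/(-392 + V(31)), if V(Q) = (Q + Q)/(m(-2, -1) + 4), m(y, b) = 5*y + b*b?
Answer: -5/2022 ≈ -0.0024728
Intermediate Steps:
m(y, b) = b² + 5*y (m(y, b) = 5*y + b² = b² + 5*y)
V(Q) = -2*Q/5 (V(Q) = (Q + Q)/(((-1)² + 5*(-2)) + 4) = (2*Q)/((1 - 10) + 4) = (2*Q)/(-9 + 4) = (2*Q)/(-5) = (2*Q)*(-⅕) = -2*Q/5)
1/(-392 + V(31)) = 1/(-392 - ⅖*31) = 1/(-392 - 62/5) = 1/(-2022/5) = -5/2022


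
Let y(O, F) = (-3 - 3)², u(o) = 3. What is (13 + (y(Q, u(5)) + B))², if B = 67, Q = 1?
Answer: 13456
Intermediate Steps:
y(O, F) = 36 (y(O, F) = (-6)² = 36)
(13 + (y(Q, u(5)) + B))² = (13 + (36 + 67))² = (13 + 103)² = 116² = 13456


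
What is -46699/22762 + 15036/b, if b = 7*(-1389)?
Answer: -37919229/10538806 ≈ -3.5981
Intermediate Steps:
b = -9723
-46699/22762 + 15036/b = -46699/22762 + 15036/(-9723) = -46699*1/22762 + 15036*(-1/9723) = -46699/22762 - 716/463 = -37919229/10538806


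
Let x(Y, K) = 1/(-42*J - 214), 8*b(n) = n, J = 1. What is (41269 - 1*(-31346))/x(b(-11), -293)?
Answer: -18589440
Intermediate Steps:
b(n) = n/8
x(Y, K) = -1/256 (x(Y, K) = 1/(-42*1 - 214) = 1/(-42 - 214) = 1/(-256) = -1/256)
(41269 - 1*(-31346))/x(b(-11), -293) = (41269 - 1*(-31346))/(-1/256) = (41269 + 31346)*(-256) = 72615*(-256) = -18589440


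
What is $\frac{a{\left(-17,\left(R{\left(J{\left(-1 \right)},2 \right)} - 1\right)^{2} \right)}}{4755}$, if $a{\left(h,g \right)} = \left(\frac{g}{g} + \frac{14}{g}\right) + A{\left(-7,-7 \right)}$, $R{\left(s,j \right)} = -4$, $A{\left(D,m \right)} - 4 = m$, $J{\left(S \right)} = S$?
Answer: $- \frac{12}{39625} \approx -0.00030284$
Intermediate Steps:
$A{\left(D,m \right)} = 4 + m$
$a{\left(h,g \right)} = -2 + \frac{14}{g}$ ($a{\left(h,g \right)} = \left(\frac{g}{g} + \frac{14}{g}\right) + \left(4 - 7\right) = \left(1 + \frac{14}{g}\right) - 3 = -2 + \frac{14}{g}$)
$\frac{a{\left(-17,\left(R{\left(J{\left(-1 \right)},2 \right)} - 1\right)^{2} \right)}}{4755} = \frac{-2 + \frac{14}{\left(-4 - 1\right)^{2}}}{4755} = \left(-2 + \frac{14}{\left(-5\right)^{2}}\right) \frac{1}{4755} = \left(-2 + \frac{14}{25}\right) \frac{1}{4755} = \left(- \frac{36}{25}\right) \frac{1}{4755} = - \frac{12}{39625}$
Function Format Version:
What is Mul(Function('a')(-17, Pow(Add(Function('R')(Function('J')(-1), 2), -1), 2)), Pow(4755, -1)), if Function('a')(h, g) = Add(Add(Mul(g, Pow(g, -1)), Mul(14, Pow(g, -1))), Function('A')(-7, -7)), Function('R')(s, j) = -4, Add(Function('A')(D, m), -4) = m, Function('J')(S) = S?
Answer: Rational(-12, 39625) ≈ -0.00030284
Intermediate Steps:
Function('A')(D, m) = Add(4, m)
Function('a')(h, g) = Add(-2, Mul(14, Pow(g, -1))) (Function('a')(h, g) = Add(Add(Mul(g, Pow(g, -1)), Mul(14, Pow(g, -1))), Add(4, -7)) = Add(Add(1, Mul(14, Pow(g, -1))), -3) = Add(-2, Mul(14, Pow(g, -1))))
Mul(Function('a')(-17, Pow(Add(Function('R')(Function('J')(-1), 2), -1), 2)), Pow(4755, -1)) = Mul(Add(-2, Mul(14, Pow(Pow(Add(-4, -1), 2), -1))), Pow(4755, -1)) = Mul(Add(-2, Mul(14, Pow(Pow(-5, 2), -1))), Rational(1, 4755)) = Mul(Add(-2, Mul(14, Pow(25, -1))), Rational(1, 4755)) = Mul(Add(-2, Mul(14, Rational(1, 25))), Rational(1, 4755)) = Mul(Add(-2, Rational(14, 25)), Rational(1, 4755)) = Mul(Rational(-36, 25), Rational(1, 4755)) = Rational(-12, 39625)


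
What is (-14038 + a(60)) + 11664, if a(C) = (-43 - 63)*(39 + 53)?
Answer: -12126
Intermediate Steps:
a(C) = -9752 (a(C) = -106*92 = -9752)
(-14038 + a(60)) + 11664 = (-14038 - 9752) + 11664 = -23790 + 11664 = -12126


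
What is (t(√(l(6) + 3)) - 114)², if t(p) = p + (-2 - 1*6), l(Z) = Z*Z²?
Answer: (122 - √219)² ≈ 11492.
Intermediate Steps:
l(Z) = Z³
t(p) = -8 + p (t(p) = p + (-2 - 6) = p - 8 = -8 + p)
(t(√(l(6) + 3)) - 114)² = ((-8 + √(6³ + 3)) - 114)² = ((-8 + √(216 + 3)) - 114)² = ((-8 + √219) - 114)² = (-122 + √219)²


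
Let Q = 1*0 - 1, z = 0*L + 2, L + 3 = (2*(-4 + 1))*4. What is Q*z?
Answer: -2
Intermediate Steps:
L = -27 (L = -3 + (2*(-4 + 1))*4 = -3 + (2*(-3))*4 = -3 - 6*4 = -3 - 24 = -27)
z = 2 (z = 0*(-27) + 2 = 0 + 2 = 2)
Q = -1 (Q = 0 - 1 = -1)
Q*z = -1*2 = -2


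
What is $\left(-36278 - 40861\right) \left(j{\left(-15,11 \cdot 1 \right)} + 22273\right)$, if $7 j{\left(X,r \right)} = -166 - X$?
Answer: $- \frac{12015170640}{7} \approx -1.7165 \cdot 10^{9}$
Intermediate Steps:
$j{\left(X,r \right)} = - \frac{166}{7} - \frac{X}{7}$ ($j{\left(X,r \right)} = \frac{-166 - X}{7} = - \frac{166}{7} - \frac{X}{7}$)
$\left(-36278 - 40861\right) \left(j{\left(-15,11 \cdot 1 \right)} + 22273\right) = \left(-36278 - 40861\right) \left(\left(- \frac{166}{7} - - \frac{15}{7}\right) + 22273\right) = - 77139 \left(\left(- \frac{166}{7} + \frac{15}{7}\right) + 22273\right) = - 77139 \left(- \frac{151}{7} + 22273\right) = \left(-77139\right) \frac{155760}{7} = - \frac{12015170640}{7}$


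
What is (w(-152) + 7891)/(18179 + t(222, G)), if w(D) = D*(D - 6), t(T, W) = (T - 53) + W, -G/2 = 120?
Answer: 31907/18108 ≈ 1.7620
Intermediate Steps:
G = -240 (G = -2*120 = -240)
t(T, W) = -53 + T + W (t(T, W) = (-53 + T) + W = -53 + T + W)
w(D) = D*(-6 + D)
(w(-152) + 7891)/(18179 + t(222, G)) = (-152*(-6 - 152) + 7891)/(18179 + (-53 + 222 - 240)) = (-152*(-158) + 7891)/(18179 - 71) = (24016 + 7891)/18108 = 31907*(1/18108) = 31907/18108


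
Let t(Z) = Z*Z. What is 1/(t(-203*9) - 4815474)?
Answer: -1/1477545 ≈ -6.7680e-7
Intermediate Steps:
t(Z) = Z²
1/(t(-203*9) - 4815474) = 1/((-203*9)² - 4815474) = 1/((-1827)² - 4815474) = 1/(3337929 - 4815474) = 1/(-1477545) = -1/1477545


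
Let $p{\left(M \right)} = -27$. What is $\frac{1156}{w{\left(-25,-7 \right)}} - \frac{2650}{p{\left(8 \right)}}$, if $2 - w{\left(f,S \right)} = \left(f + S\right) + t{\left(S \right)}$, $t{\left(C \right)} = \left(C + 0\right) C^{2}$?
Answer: $\frac{1030262}{10179} \approx 101.21$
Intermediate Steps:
$t{\left(C \right)} = C^{3}$ ($t{\left(C \right)} = C C^{2} = C^{3}$)
$w{\left(f,S \right)} = 2 - S - f - S^{3}$ ($w{\left(f,S \right)} = 2 - \left(\left(f + S\right) + S^{3}\right) = 2 - \left(\left(S + f\right) + S^{3}\right) = 2 - \left(S + f + S^{3}\right) = 2 - S - f - S^{3}$)
$\frac{1156}{w{\left(-25,-7 \right)}} - \frac{2650}{p{\left(8 \right)}} = \frac{1156}{2 - -7 - -25 - \left(-7\right)^{3}} - \frac{2650}{-27} = \frac{1156}{2 + 7 + 25 - -343} - - \frac{2650}{27} = \frac{1156}{2 + 7 + 25 + 343} + \frac{2650}{27} = \frac{1156}{377} + \frac{2650}{27} = \frac{1030262}{10179}$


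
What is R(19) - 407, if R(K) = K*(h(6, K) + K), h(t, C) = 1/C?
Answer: -45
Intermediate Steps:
R(K) = K*(K + 1/K) (R(K) = K*(1/K + K) = K*(K + 1/K))
R(19) - 407 = (1 + 19²) - 407 = (1 + 361) - 407 = 362 - 407 = -45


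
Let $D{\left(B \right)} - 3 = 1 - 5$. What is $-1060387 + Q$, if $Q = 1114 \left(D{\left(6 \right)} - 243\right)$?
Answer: $-1332203$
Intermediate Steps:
$D{\left(B \right)} = -1$ ($D{\left(B \right)} = 3 + \left(1 - 5\right) = 3 - 4 = -1$)
$Q = -271816$ ($Q = 1114 \left(-1 - 243\right) = 1114 \left(-244\right) = -271816$)
$-1060387 + Q = -1060387 - 271816 = -1332203$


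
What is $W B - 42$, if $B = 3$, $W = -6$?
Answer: $-60$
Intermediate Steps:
$W B - 42 = \left(-6\right) 3 - 42 = -18 - 42 = -60$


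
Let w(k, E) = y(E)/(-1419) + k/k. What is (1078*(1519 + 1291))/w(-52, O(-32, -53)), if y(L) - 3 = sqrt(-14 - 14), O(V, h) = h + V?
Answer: 1521635872680/501271 + 2149203210*I*sqrt(7)/501271 ≈ 3.0356e+6 + 11344.0*I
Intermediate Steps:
O(V, h) = V + h
y(L) = 3 + 2*I*sqrt(7) (y(L) = 3 + sqrt(-14 - 14) = 3 + sqrt(-28) = 3 + 2*I*sqrt(7))
w(k, E) = 472/473 - 2*I*sqrt(7)/1419 (w(k, E) = (3 + 2*I*sqrt(7))/(-1419) + k/k = (3 + 2*I*sqrt(7))*(-1/1419) + 1 = (-1/473 - 2*I*sqrt(7)/1419) + 1 = 472/473 - 2*I*sqrt(7)/1419)
(1078*(1519 + 1291))/w(-52, O(-32, -53)) = (1078*(1519 + 1291))/(472/473 - 2*I*sqrt(7)/1419) = (1078*2810)/(472/473 - 2*I*sqrt(7)/1419) = 3029180/(472/473 - 2*I*sqrt(7)/1419)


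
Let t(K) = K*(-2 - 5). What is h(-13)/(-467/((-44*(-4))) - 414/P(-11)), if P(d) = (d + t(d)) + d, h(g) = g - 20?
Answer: 29040/8959 ≈ 3.2414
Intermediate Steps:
h(g) = -20 + g
t(K) = -7*K (t(K) = K*(-7) = -7*K)
P(d) = -5*d (P(d) = (d - 7*d) + d = -6*d + d = -5*d)
h(-13)/(-467/((-44*(-4))) - 414/P(-11)) = (-20 - 13)/(-467/((-44*(-4))) - 414/((-5*(-11)))) = -33/(-467/176 - 414/55) = -33/(-8959/880) = -33*(-880/8959) = 29040/8959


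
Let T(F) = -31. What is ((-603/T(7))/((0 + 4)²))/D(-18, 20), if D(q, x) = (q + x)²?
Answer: 603/1984 ≈ 0.30393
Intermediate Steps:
((-603/T(7))/((0 + 4)²))/D(-18, 20) = ((-603/(-31))/((0 + 4)²))/((-18 + 20)²) = ((-603*(-1/31))/(4²))/(2²) = ((603/31)/16)/4 = ((603/31)*(1/16))*(¼) = (603/496)*(¼) = 603/1984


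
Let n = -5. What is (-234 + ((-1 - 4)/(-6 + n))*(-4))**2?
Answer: 6728836/121 ≈ 55610.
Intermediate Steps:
(-234 + ((-1 - 4)/(-6 + n))*(-4))**2 = (-234 + ((-1 - 4)/(-6 - 5))*(-4))**2 = (-234 - 5/(-11)*(-4))**2 = (-234 - 5*(-1/11)*(-4))**2 = (-234 + (5/11)*(-4))**2 = (-234 - 20/11)**2 = (-2594/11)**2 = 6728836/121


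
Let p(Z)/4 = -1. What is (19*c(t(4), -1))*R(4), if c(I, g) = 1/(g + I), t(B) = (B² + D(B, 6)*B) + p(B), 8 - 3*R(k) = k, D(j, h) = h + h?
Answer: 76/177 ≈ 0.42938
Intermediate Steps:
D(j, h) = 2*h
p(Z) = -4 (p(Z) = 4*(-1) = -4)
R(k) = 8/3 - k/3
t(B) = -4 + B² + 12*B (t(B) = (B² + (2*6)*B) - 4 = (B² + 12*B) - 4 = -4 + B² + 12*B)
c(I, g) = 1/(I + g)
(19*c(t(4), -1))*R(4) = (19/((-4 + 4² + 12*4) - 1))*(8/3 - ⅓*4) = (19/((-4 + 16 + 48) - 1))*(8/3 - 4/3) = (19/(60 - 1))*(4/3) = (19/59)*(4/3) = 76/177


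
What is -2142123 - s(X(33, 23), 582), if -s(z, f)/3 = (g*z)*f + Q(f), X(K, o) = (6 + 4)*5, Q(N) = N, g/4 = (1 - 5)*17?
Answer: -25885977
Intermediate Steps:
g = -272 (g = 4*((1 - 5)*17) = 4*(-4*17) = 4*(-68) = -272)
X(K, o) = 50 (X(K, o) = 10*5 = 50)
s(z, f) = -3*f + 816*f*z (s(z, f) = -3*((-272*z)*f + f) = -3*(-272*f*z + f) = -3*(f - 272*f*z) = -3*f + 816*f*z)
-2142123 - s(X(33, 23), 582) = -2142123 - 3*582*(-1 + 272*50) = -2142123 - 3*582*(-1 + 13600) = -2142123 - 3*582*13599 = -2142123 - 1*23743854 = -2142123 - 23743854 = -25885977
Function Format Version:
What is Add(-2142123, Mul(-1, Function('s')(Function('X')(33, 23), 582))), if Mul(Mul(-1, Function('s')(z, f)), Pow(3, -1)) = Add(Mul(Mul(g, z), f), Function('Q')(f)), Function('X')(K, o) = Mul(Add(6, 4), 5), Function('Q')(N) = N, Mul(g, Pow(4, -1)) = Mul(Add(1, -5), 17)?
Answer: -25885977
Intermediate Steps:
g = -272 (g = Mul(4, Mul(Add(1, -5), 17)) = Mul(4, Mul(-4, 17)) = Mul(4, -68) = -272)
Function('X')(K, o) = 50 (Function('X')(K, o) = Mul(10, 5) = 50)
Function('s')(z, f) = Add(Mul(-3, f), Mul(816, f, z)) (Function('s')(z, f) = Mul(-3, Add(Mul(Mul(-272, z), f), f)) = Mul(-3, Add(Mul(-272, f, z), f)) = Mul(-3, Add(f, Mul(-272, f, z))) = Add(Mul(-3, f), Mul(816, f, z)))
Add(-2142123, Mul(-1, Function('s')(Function('X')(33, 23), 582))) = Add(-2142123, Mul(-1, Mul(3, 582, Add(-1, Mul(272, 50))))) = Add(-2142123, Mul(-1, Mul(3, 582, Add(-1, 13600)))) = Add(-2142123, Mul(-1, Mul(3, 582, 13599))) = Add(-2142123, Mul(-1, 23743854)) = Add(-2142123, -23743854) = -25885977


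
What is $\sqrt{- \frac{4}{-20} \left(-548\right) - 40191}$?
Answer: $\frac{i \sqrt{1007515}}{5} \approx 200.75 i$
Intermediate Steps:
$\sqrt{- \frac{4}{-20} \left(-548\right) - 40191} = \sqrt{\left(-4\right) \left(- \frac{1}{20}\right) \left(-548\right) - 40191} = \sqrt{\frac{1}{5} \left(-548\right) - 40191} = \sqrt{- \frac{548}{5} - 40191} = \sqrt{- \frac{201503}{5}} = \frac{i \sqrt{1007515}}{5}$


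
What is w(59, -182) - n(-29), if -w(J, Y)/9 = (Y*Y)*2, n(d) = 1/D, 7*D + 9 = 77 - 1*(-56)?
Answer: -73932775/124 ≈ -5.9623e+5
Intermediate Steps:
D = 124/7 (D = -9/7 + (77 - 1*(-56))/7 = -9/7 + (77 + 56)/7 = -9/7 + (⅐)*133 = -9/7 + 19 = 124/7 ≈ 17.714)
n(d) = 7/124 (n(d) = 1/(124/7) = 7/124)
w(J, Y) = -18*Y² (w(J, Y) = -9*Y*Y*2 = -9*Y²*2 = -18*Y²)
w(59, -182) - n(-29) = -18*(-182)² - 1*7/124 = -18*33124 - 7/124 = -596232 - 7/124 = -73932775/124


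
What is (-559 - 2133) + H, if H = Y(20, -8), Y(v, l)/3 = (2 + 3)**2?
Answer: -2617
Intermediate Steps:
Y(v, l) = 75 (Y(v, l) = 3*(2 + 3)**2 = 3*5**2 = 3*25 = 75)
H = 75
(-559 - 2133) + H = (-559 - 2133) + 75 = -2692 + 75 = -2617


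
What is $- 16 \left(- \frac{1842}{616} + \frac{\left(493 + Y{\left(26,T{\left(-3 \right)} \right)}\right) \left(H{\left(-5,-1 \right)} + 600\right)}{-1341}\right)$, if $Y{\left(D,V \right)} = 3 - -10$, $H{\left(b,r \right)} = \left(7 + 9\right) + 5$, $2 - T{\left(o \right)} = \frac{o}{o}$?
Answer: $\frac{43562964}{11473} \approx 3797.0$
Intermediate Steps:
$T{\left(o \right)} = 1$ ($T{\left(o \right)} = 2 - \frac{o}{o} = 2 - 1 = 1$)
$H{\left(b,r \right)} = 21$ ($H{\left(b,r \right)} = 16 + 5 = 21$)
$Y{\left(D,V \right)} = 13$ ($Y{\left(D,V \right)} = 3 + 10 = 13$)
$- 16 \left(- \frac{1842}{616} + \frac{\left(493 + Y{\left(26,T{\left(-3 \right)} \right)}\right) \left(H{\left(-5,-1 \right)} + 600\right)}{-1341}\right) = - 16 \left(- \frac{1842}{616} + \frac{\left(493 + 13\right) \left(21 + 600\right)}{-1341}\right) = - 16 \left(\left(-1842\right) \frac{1}{616} + 506 \cdot 621 \left(- \frac{1}{1341}\right)\right) = - 16 \left(- \frac{921}{308} + 314226 \left(- \frac{1}{1341}\right)\right) = - 16 \left(- \frac{921}{308} - \frac{34914}{149}\right) = \left(-16\right) \left(- \frac{10890741}{45892}\right) = \frac{43562964}{11473}$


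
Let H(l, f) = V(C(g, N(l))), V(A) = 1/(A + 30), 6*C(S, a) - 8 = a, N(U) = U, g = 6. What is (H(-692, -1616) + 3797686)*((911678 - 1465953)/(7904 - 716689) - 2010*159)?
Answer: -14452233543666341825/11907588 ≈ -1.2137e+12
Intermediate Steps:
C(S, a) = 4/3 + a/6
V(A) = 1/(30 + A)
H(l, f) = 1/(94/3 + l/6) (H(l, f) = 1/(30 + (4/3 + l/6)) = 1/(94/3 + l/6))
(H(-692, -1616) + 3797686)*((911678 - 1465953)/(7904 - 716689) - 2010*159) = (6/(188 - 692) + 3797686)*((911678 - 1465953)/(7904 - 716689) - 2010*159) = (6/(-504) + 3797686)*(-554275/(-708785) - 319590) = (6*(-1/504) + 3797686)*(-554275*(-1/708785) - 319590) = (-1/84 + 3797686)*(110855/141757 - 319590) = (319005623/84)*(-45304008775/141757) = -14452233543666341825/11907588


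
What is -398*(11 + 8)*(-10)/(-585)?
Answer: -15124/117 ≈ -129.26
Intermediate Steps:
-398*(11 + 8)*(-10)/(-585) = -398*19*(-10)*(-1)/585 = -(-75620)*(-1)/585 = -398*38/117 = -15124/117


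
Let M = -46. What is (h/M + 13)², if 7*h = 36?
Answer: 4305625/25921 ≈ 166.11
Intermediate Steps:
h = 36/7 (h = (⅐)*36 = 36/7 ≈ 5.1429)
(h/M + 13)² = ((36/7)/(-46) + 13)² = ((36/7)*(-1/46) + 13)² = (-18/161 + 13)² = (2075/161)² = 4305625/25921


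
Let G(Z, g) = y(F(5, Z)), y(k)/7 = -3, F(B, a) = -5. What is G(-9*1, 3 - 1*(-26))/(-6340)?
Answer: 21/6340 ≈ 0.0033123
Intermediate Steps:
y(k) = -21 (y(k) = 7*(-3) = -21)
G(Z, g) = -21
G(-9*1, 3 - 1*(-26))/(-6340) = -21/(-6340) = -21*(-1/6340) = 21/6340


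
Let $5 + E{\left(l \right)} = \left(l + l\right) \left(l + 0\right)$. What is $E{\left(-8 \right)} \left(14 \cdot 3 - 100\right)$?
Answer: $-7134$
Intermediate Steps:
$E{\left(l \right)} = -5 + 2 l^{2}$ ($E{\left(l \right)} = -5 + \left(l + l\right) \left(l + 0\right) = -5 + 2 l l = -5 + 2 l^{2}$)
$E{\left(-8 \right)} \left(14 \cdot 3 - 100\right) = \left(-5 + 2 \left(-8\right)^{2}\right) \left(14 \cdot 3 - 100\right) = \left(-5 + 2 \cdot 64\right) \left(42 - 100\right) = \left(-5 + 128\right) \left(-58\right) = 123 \left(-58\right) = -7134$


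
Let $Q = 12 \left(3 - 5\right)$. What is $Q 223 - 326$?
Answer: $-5678$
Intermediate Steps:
$Q = -24$ ($Q = 12 \left(-2\right) = -24$)
$Q 223 - 326 = \left(-24\right) 223 - 326 = -5352 - 326 = -5678$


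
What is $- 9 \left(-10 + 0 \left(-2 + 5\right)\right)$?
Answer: $90$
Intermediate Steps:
$- 9 \left(-10 + 0 \left(-2 + 5\right)\right) = - 9 \left(-10 + 0 \cdot 3\right) = - 9 \left(-10 + 0\right) = \left(-9\right) \left(-10\right) = 90$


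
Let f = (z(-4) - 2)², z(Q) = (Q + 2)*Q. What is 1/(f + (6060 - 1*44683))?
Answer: -1/38587 ≈ -2.5915e-5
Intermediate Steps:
z(Q) = Q*(2 + Q) (z(Q) = (2 + Q)*Q = Q*(2 + Q))
f = 36 (f = (-4*(2 - 4) - 2)² = (-4*(-2) - 2)² = (8 - 2)² = 6² = 36)
1/(f + (6060 - 1*44683)) = 1/(36 + (6060 - 1*44683)) = 1/(36 + (6060 - 44683)) = 1/(36 - 38623) = 1/(-38587) = -1/38587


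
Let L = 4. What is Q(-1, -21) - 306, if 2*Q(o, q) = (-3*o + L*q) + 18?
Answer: -675/2 ≈ -337.50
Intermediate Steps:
Q(o, q) = 9 + 2*q - 3*o/2 (Q(o, q) = ((-3*o + 4*q) + 18)/2 = (18 - 3*o + 4*q)/2 = 9 + 2*q - 3*o/2)
Q(-1, -21) - 306 = (9 + 2*(-21) - 3/2*(-1)) - 306 = (9 - 42 + 3/2) - 306 = -63/2 - 306 = -675/2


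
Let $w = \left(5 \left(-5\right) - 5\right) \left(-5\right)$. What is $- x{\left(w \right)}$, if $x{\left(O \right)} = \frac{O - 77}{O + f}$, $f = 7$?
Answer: $- \frac{73}{157} \approx -0.46497$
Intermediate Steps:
$w = 150$ ($w = \left(-25 - 5\right) \left(-5\right) = \left(-30\right) \left(-5\right) = 150$)
$x{\left(O \right)} = \frac{-77 + O}{7 + O}$ ($x{\left(O \right)} = \frac{O - 77}{O + 7} = \frac{-77 + O}{7 + O}$)
$- x{\left(w \right)} = - \frac{-77 + 150}{7 + 150} = - \frac{73}{157}$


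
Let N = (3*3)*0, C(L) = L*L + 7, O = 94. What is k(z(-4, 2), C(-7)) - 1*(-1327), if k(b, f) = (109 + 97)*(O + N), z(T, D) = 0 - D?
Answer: 20691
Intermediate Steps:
z(T, D) = -D
C(L) = 7 + L² (C(L) = L² + 7 = 7 + L²)
N = 0 (N = 9*0 = 0)
k(b, f) = 19364 (k(b, f) = (109 + 97)*(94 + 0) = 206*94 = 19364)
k(z(-4, 2), C(-7)) - 1*(-1327) = 19364 - 1*(-1327) = 19364 + 1327 = 20691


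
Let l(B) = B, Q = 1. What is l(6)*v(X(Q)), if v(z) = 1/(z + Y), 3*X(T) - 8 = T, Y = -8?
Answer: -6/5 ≈ -1.2000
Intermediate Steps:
X(T) = 8/3 + T/3
v(z) = 1/(-8 + z) (v(z) = 1/(z - 8) = 1/(-8 + z))
l(6)*v(X(Q)) = 6/(-8 + (8/3 + (1/3)*1)) = 6/(-8 + (8/3 + 1/3)) = 6/(-8 + 3) = 6/(-5) = 6*(-1/5) = -6/5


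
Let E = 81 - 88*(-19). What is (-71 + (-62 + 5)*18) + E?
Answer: 656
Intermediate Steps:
E = 1753 (E = 81 + 1672 = 1753)
(-71 + (-62 + 5)*18) + E = (-71 + (-62 + 5)*18) + 1753 = (-71 - 57*18) + 1753 = (-71 - 1026) + 1753 = -1097 + 1753 = 656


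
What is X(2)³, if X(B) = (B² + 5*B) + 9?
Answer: 12167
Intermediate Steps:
X(B) = 9 + B² + 5*B
X(2)³ = (9 + 2² + 5*2)³ = (9 + 4 + 10)³ = 23³ = 12167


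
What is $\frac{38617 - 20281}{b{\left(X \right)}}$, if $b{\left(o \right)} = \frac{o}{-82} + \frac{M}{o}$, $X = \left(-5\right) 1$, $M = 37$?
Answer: $- \frac{2505920}{1003} \approx -2498.4$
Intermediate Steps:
$X = -5$
$b{\left(o \right)} = \frac{37}{o} - \frac{o}{82}$ ($b{\left(o \right)} = \frac{o}{-82} + \frac{37}{o} = o \left(- \frac{1}{82}\right) + \frac{37}{o} = - \frac{o}{82} + \frac{37}{o} = \frac{37}{o} - \frac{o}{82}$)
$\frac{38617 - 20281}{b{\left(X \right)}} = \frac{38617 - 20281}{\frac{37}{-5} - - \frac{5}{82}} = \frac{38617 - 20281}{37 \left(- \frac{1}{5}\right) + \frac{5}{82}} = \frac{18336}{- \frac{37}{5} + \frac{5}{82}} = \frac{18336}{- \frac{3009}{410}} = 18336 \left(- \frac{410}{3009}\right) = - \frac{2505920}{1003}$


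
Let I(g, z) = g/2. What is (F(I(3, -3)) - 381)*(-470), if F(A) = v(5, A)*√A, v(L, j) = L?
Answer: 179070 - 1175*√6 ≈ 1.7619e+5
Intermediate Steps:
I(g, z) = g/2 (I(g, z) = g*(½) = g/2)
F(A) = 5*√A
(F(I(3, -3)) - 381)*(-470) = (5*√((½)*3) - 381)*(-470) = (5*√(3/2) - 381)*(-470) = (5*(√6/2) - 381)*(-470) = (5*√6/2 - 381)*(-470) = (-381 + 5*√6/2)*(-470) = 179070 - 1175*√6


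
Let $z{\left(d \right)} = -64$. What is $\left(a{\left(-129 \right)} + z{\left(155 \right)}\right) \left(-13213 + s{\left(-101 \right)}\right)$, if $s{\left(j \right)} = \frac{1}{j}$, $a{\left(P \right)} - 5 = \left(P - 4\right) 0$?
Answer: $\frac{78736326}{101} \approx 7.7957 \cdot 10^{5}$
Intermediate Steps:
$a{\left(P \right)} = 5$ ($a{\left(P \right)} = 5 + \left(P - 4\right) 0 = 5 + \left(-4 + P\right) 0 = 5 + 0 = 5$)
$\left(a{\left(-129 \right)} + z{\left(155 \right)}\right) \left(-13213 + s{\left(-101 \right)}\right) = \left(5 - 64\right) \left(-13213 + \frac{1}{-101}\right) = - 59 \left(-13213 - \frac{1}{101}\right) = \left(-59\right) \left(- \frac{1334514}{101}\right) = \frac{78736326}{101}$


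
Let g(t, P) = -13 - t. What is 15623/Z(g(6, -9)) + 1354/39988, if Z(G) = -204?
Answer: -9183181/119964 ≈ -76.549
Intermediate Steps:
15623/Z(g(6, -9)) + 1354/39988 = 15623/(-204) + 1354/39988 = 15623*(-1/204) + 1354*(1/39988) = -919/12 + 677/19994 = -9183181/119964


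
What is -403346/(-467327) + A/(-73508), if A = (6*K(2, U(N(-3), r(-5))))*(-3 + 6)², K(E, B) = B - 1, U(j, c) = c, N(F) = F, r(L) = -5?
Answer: 7450142929/8588068279 ≈ 0.86750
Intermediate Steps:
K(E, B) = -1 + B
A = -324 (A = (6*(-1 - 5))*(-3 + 6)² = (6*(-6))*3² = -36*9 = -324)
-403346/(-467327) + A/(-73508) = -403346/(-467327) - 324/(-73508) = -403346*(-1/467327) - 324*(-1/73508) = 403346/467327 + 81/18377 = 7450142929/8588068279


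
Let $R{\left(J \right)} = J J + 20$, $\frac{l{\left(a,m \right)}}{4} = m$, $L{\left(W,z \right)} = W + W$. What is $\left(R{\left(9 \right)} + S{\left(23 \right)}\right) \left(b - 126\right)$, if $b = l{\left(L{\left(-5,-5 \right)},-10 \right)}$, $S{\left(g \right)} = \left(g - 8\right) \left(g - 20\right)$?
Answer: $-24236$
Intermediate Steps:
$L{\left(W,z \right)} = 2 W$
$l{\left(a,m \right)} = 4 m$
$R{\left(J \right)} = 20 + J^{2}$ ($R{\left(J \right)} = J^{2} + 20 = 20 + J^{2}$)
$S{\left(g \right)} = \left(-20 + g\right) \left(-8 + g\right)$ ($S{\left(g \right)} = \left(-8 + g\right) \left(-20 + g\right) = \left(-20 + g\right) \left(-8 + g\right)$)
$b = -40$ ($b = 4 \left(-10\right) = -40$)
$\left(R{\left(9 \right)} + S{\left(23 \right)}\right) \left(b - 126\right) = \left(\left(20 + 9^{2}\right) + \left(160 + 23^{2} - 644\right)\right) \left(-40 - 126\right) = \left(\left(20 + 81\right) + \left(160 + 529 - 644\right)\right) \left(-166\right) = \left(101 + 45\right) \left(-166\right) = 146 \left(-166\right) = -24236$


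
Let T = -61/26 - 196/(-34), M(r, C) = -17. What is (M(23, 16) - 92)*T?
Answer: -164699/442 ≈ -372.62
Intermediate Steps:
T = 1511/442 (T = -61*1/26 - 196*(-1/34) = -61/26 + 98/17 = 1511/442 ≈ 3.4186)
(M(23, 16) - 92)*T = (-17 - 92)*(1511/442) = -109*1511/442 = -164699/442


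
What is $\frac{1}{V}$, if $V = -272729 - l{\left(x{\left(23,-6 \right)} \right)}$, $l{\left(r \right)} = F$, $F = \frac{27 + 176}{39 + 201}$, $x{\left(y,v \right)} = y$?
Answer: $- \frac{240}{65455163} \approx -3.6666 \cdot 10^{-6}$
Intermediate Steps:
$F = \frac{203}{240} \approx 0.84583$
$l{\left(r \right)} = \frac{203}{240}$
$V = - \frac{65455163}{240}$ ($V = -272729 - \frac{203}{240} = - \frac{65455163}{240} \approx -2.7273 \cdot 10^{5}$)
$\frac{1}{V} = \frac{1}{- \frac{65455163}{240}} = - \frac{240}{65455163}$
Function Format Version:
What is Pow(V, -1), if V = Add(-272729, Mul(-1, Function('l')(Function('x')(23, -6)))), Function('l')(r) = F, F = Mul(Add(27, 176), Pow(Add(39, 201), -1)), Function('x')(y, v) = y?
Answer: Rational(-240, 65455163) ≈ -3.6666e-6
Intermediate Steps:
F = Rational(203, 240) (F = Mul(203, Pow(240, -1)) = Mul(203, Rational(1, 240)) = Rational(203, 240) ≈ 0.84583)
Function('l')(r) = Rational(203, 240)
V = Rational(-65455163, 240) (V = Add(-272729, Mul(-1, Rational(203, 240))) = Add(-272729, Rational(-203, 240)) = Rational(-65455163, 240) ≈ -2.7273e+5)
Pow(V, -1) = Pow(Rational(-65455163, 240), -1) = Rational(-240, 65455163)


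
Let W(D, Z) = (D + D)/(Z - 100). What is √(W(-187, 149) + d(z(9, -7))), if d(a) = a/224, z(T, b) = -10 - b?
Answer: I*√23978/56 ≈ 2.7651*I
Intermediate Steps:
W(D, Z) = 2*D/(-100 + Z) (W(D, Z) = (2*D)/(-100 + Z) = 2*D/(-100 + Z))
d(a) = a/224 (d(a) = a*(1/224) = a/224)
√(W(-187, 149) + d(z(9, -7))) = √(2*(-187)/(-100 + 149) + (-10 - 1*(-7))/224) = √(2*(-187)/49 + (-10 + 7)/224) = √(2*(-187)*(1/49) + (1/224)*(-3)) = √(-374/49 - 3/224) = √(-11989/1568) = I*√23978/56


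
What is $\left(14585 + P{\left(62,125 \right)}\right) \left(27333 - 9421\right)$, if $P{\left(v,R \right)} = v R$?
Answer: $400064520$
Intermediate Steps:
$P{\left(v,R \right)} = R v$
$\left(14585 + P{\left(62,125 \right)}\right) \left(27333 - 9421\right) = \left(14585 + 125 \cdot 62\right) \left(27333 - 9421\right) = \left(14585 + 7750\right) 17912 = 22335 \cdot 17912 = 400064520$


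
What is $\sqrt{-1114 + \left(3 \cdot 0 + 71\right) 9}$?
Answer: $5 i \sqrt{19} \approx 21.794 i$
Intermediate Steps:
$\sqrt{-1114 + \left(3 \cdot 0 + 71\right) 9} = \sqrt{-1114 + \left(0 + 71\right) 9} = \sqrt{-1114 + 71 \cdot 9} = \sqrt{-1114 + 639} = \sqrt{-475} = 5 i \sqrt{19}$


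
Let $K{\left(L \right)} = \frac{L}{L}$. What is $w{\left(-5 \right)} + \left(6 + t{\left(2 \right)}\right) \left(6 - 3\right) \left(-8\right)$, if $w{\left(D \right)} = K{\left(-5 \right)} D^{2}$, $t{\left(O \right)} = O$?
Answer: $-167$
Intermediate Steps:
$K{\left(L \right)} = 1$
$w{\left(D \right)} = D^{2}$ ($w{\left(D \right)} = 1 D^{2} = D^{2}$)
$w{\left(-5 \right)} + \left(6 + t{\left(2 \right)}\right) \left(6 - 3\right) \left(-8\right) = \left(-5\right)^{2} + \left(6 + 2\right) \left(6 - 3\right) \left(-8\right) = 25 + 8 \cdot 3 \left(-8\right) = 25 + 24 \left(-8\right) = 25 - 192 = -167$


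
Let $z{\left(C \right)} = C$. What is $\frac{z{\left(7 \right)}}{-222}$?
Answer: $- \frac{7}{222} \approx -0.031532$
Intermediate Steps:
$\frac{z{\left(7 \right)}}{-222} = \frac{1}{-222} \cdot 7 = \left(- \frac{1}{222}\right) 7 = - \frac{7}{222}$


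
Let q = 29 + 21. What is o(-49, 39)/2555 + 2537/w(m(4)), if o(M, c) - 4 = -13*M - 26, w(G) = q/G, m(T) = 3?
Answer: 3895371/25550 ≈ 152.46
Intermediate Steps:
q = 50
w(G) = 50/G
o(M, c) = -22 - 13*M (o(M, c) = 4 + (-13*M - 26) = 4 + (-26 - 13*M) = -22 - 13*M)
o(-49, 39)/2555 + 2537/w(m(4)) = (-22 - 13*(-49))/2555 + 2537/((50/3)) = (-22 + 637)*(1/2555) + 2537/((50*(⅓))) = 615*(1/2555) + 2537/(50/3) = 123/511 + 2537*(3/50) = 123/511 + 7611/50 = 3895371/25550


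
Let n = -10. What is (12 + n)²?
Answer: 4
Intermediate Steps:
(12 + n)² = (12 - 10)² = 2² = 4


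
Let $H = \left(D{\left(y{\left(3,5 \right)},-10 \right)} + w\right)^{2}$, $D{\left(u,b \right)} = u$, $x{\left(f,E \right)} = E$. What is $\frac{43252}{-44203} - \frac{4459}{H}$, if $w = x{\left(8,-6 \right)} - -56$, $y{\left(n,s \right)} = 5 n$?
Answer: $- \frac{29218529}{14365975} \approx -2.0339$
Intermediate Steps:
$w = 50$ ($w = -6 - -56 = -6 + 56 = 50$)
$H = 4225$ ($H = \left(5 \cdot 3 + 50\right)^{2} = \left(15 + 50\right)^{2} = 65^{2} = 4225$)
$\frac{43252}{-44203} - \frac{4459}{H} = \frac{43252}{-44203} - \frac{4459}{4225} = 43252 \left(- \frac{1}{44203}\right) - \frac{343}{325} = - \frac{43252}{44203} - \frac{343}{325} = - \frac{29218529}{14365975}$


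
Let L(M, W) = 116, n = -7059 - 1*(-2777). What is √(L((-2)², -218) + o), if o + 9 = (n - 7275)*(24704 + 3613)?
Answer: I*√327259462 ≈ 18090.0*I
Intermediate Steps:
n = -4282 (n = -7059 + 2777 = -4282)
o = -327259578 (o = -9 + (-4282 - 7275)*(24704 + 3613) = -9 - 11557*28317 = -9 - 327259569 = -327259578)
√(L((-2)², -218) + o) = √(116 - 327259578) = √(-327259462) = I*√327259462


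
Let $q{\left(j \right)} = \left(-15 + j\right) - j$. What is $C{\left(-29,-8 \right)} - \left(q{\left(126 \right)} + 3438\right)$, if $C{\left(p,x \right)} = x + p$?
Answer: $-3460$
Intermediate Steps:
$C{\left(p,x \right)} = p + x$
$q{\left(j \right)} = -15$
$C{\left(-29,-8 \right)} - \left(q{\left(126 \right)} + 3438\right) = \left(-29 - 8\right) - \left(-15 + 3438\right) = -37 - 3423 = -3460$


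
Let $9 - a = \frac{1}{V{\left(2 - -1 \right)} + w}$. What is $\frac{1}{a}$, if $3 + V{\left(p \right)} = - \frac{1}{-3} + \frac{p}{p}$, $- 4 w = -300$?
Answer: $\frac{220}{1977} \approx 0.11128$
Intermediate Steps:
$w = 75$ ($w = \left(- \frac{1}{4}\right) \left(-300\right) = 75$)
$V{\left(p \right)} = - \frac{5}{3}$ ($V{\left(p \right)} = -3 + \left(- \frac{1}{-3} + \frac{p}{p}\right) = -3 + \left(\left(-1\right) \left(- \frac{1}{3}\right) + 1\right) = -3 + \left(\frac{1}{3} + 1\right) = -3 + \frac{4}{3} = - \frac{5}{3}$)
$a = \frac{1977}{220}$ ($a = 9 - \frac{1}{- \frac{5}{3} + 75} = 9 - \frac{1}{\frac{220}{3}} = 9 - \frac{3}{220} = \frac{1977}{220} \approx 8.9864$)
$\frac{1}{a} = \frac{1}{\frac{1977}{220}} = \frac{220}{1977}$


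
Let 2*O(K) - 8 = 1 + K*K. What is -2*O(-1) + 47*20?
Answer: 930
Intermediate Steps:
O(K) = 9/2 + K²/2 (O(K) = 4 + (1 + K*K)/2 = 4 + (1 + K²)/2 = 4 + (½ + K²/2) = 9/2 + K²/2)
-2*O(-1) + 47*20 = -2*(9/2 + (½)*(-1)²) + 47*20 = -2*(9/2 + (½)*1) + 940 = -2*(9/2 + ½) + 940 = -2*5 + 940 = -10 + 940 = 930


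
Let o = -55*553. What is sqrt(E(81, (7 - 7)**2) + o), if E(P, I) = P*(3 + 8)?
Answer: 22*I*sqrt(61) ≈ 171.83*I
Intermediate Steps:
E(P, I) = 11*P (E(P, I) = P*11 = 11*P)
o = -30415
sqrt(E(81, (7 - 7)**2) + o) = sqrt(11*81 - 30415) = sqrt(891 - 30415) = sqrt(-29524) = 22*I*sqrt(61)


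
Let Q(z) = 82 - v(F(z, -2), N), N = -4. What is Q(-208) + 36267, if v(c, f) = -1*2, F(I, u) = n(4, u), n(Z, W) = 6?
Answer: 36351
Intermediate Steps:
F(I, u) = 6
v(c, f) = -2
Q(z) = 84 (Q(z) = 82 - 1*(-2) = 82 + 2 = 84)
Q(-208) + 36267 = 84 + 36267 = 36351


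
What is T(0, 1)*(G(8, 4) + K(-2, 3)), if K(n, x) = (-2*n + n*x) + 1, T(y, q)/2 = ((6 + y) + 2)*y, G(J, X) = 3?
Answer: 0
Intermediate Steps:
T(y, q) = 2*y*(8 + y) (T(y, q) = 2*(((6 + y) + 2)*y) = 2*((8 + y)*y) = 2*(y*(8 + y)) = 2*y*(8 + y))
K(n, x) = 1 - 2*n + n*x
T(0, 1)*(G(8, 4) + K(-2, 3)) = (2*0*(8 + 0))*(3 + (1 - 2*(-2) - 2*3)) = (2*0*8)*(3 + (1 + 4 - 6)) = 0*(3 - 1) = 0*2 = 0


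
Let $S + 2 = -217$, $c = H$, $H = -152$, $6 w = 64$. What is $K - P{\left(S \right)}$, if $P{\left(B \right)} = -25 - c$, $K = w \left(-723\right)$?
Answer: $-7839$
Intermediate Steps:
$w = \frac{32}{3}$ ($w = \frac{1}{6} \cdot 64 = \frac{32}{3} \approx 10.667$)
$c = -152$
$S = -219$ ($S = -2 - 217 = -219$)
$K = -7712$ ($K = \frac{32}{3} \left(-723\right) = -7712$)
$P{\left(B \right)} = 127$ ($P{\left(B \right)} = -25 - -152 = -25 + 152 = 127$)
$K - P{\left(S \right)} = -7712 - 127 = -7839$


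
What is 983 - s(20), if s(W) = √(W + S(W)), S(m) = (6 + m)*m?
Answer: 983 - 6*√15 ≈ 959.76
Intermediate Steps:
S(m) = m*(6 + m)
s(W) = √(W + W*(6 + W))
983 - s(20) = 983 - √(20*(7 + 20)) = 983 - √(20*27) = 983 - √540 = 983 - 6*√15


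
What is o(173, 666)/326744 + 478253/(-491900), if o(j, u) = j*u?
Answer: -3112205126/5022667925 ≈ -0.61963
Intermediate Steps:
o(173, 666)/326744 + 478253/(-491900) = (173*666)/326744 + 478253/(-491900) = 115218*(1/326744) + 478253*(-1/491900) = 57609/163372 - 478253/491900 = -3112205126/5022667925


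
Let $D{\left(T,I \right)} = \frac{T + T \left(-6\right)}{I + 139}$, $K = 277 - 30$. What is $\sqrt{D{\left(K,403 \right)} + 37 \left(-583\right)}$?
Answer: $\frac{i \sqrt{6337452614}}{542} \approx 146.88 i$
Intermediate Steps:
$K = 247$ ($K = 277 - 30 = 247$)
$D{\left(T,I \right)} = - \frac{5 T}{139 + I}$ ($D{\left(T,I \right)} = \frac{T - 6 T}{139 + I} = \frac{\left(-5\right) T}{139 + I} = - \frac{5 T}{139 + I}$)
$\sqrt{D{\left(K,403 \right)} + 37 \left(-583\right)} = \sqrt{\left(-5\right) 247 \frac{1}{139 + 403} + 37 \left(-583\right)} = \sqrt{\left(-5\right) 247 \cdot \frac{1}{542} - 21571} = \sqrt{- \frac{1235}{542} - 21571} = \sqrt{- \frac{11692717}{542}} = \frac{i \sqrt{6337452614}}{542}$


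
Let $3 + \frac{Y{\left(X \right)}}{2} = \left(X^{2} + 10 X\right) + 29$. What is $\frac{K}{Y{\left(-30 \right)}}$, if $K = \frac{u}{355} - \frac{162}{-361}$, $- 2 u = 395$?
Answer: $- \frac{5515}{64180024} \approx -8.593 \cdot 10^{-5}$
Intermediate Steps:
$u = - \frac{395}{2}$ ($u = \left(- \frac{1}{2}\right) 395 = - \frac{395}{2} \approx -197.5$)
$Y{\left(X \right)} = 52 + 2 X^{2} + 20 X$ ($Y{\left(X \right)} = -6 + 2 \left(\left(X^{2} + 10 X\right) + 29\right) = -6 + 2 \left(29 + X^{2} + 10 X\right) = -6 + \left(58 + 2 X^{2} + 20 X\right) = 52 + 2 X^{2} + 20 X$)
$K = - \frac{5515}{51262}$ ($K = - \frac{395}{2 \cdot 355} - \frac{162}{-361} = \left(- \frac{395}{2}\right) \frac{1}{355} - - \frac{162}{361} = - \frac{79}{142} + \frac{162}{361} = - \frac{5515}{51262} \approx -0.10758$)
$\frac{K}{Y{\left(-30 \right)}} = - \frac{5515}{51262 \left(52 + 2 \left(-30\right)^{2} + 20 \left(-30\right)\right)} = - \frac{5515}{51262 \left(52 + 2 \cdot 900 - 600\right)} = - \frac{5515}{51262 \left(52 + 1800 - 600\right)} = - \frac{5515}{51262 \cdot 1252} = \left(- \frac{5515}{51262}\right) \frac{1}{1252} = - \frac{5515}{64180024}$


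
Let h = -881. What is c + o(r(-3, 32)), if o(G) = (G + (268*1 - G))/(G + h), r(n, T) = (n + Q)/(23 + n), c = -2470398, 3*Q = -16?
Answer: -26129402862/10577 ≈ -2.4704e+6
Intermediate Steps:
Q = -16/3 (Q = (⅓)*(-16) = -16/3 ≈ -5.3333)
r(n, T) = (-16/3 + n)/(23 + n) (r(n, T) = (n - 16/3)/(23 + n) = (-16/3 + n)/(23 + n))
o(G) = 268/(-881 + G) (o(G) = (G + (268*1 - G))/(G - 881) = (G + (268 - G))/(-881 + G) = 268/(-881 + G))
c + o(r(-3, 32)) = -2470398 + 268/(-881 + (-16/3 - 3)/(23 - 3)) = -2470398 + 268/(-881 - 25/3/20) = -2470398 + 268/(-881 + (1/20)*(-25/3)) = -2470398 + 268/(-881 - 5/12) = -2470398 + 268/(-10577/12) = -2470398 + 268*(-12/10577) = -2470398 - 3216/10577 = -26129402862/10577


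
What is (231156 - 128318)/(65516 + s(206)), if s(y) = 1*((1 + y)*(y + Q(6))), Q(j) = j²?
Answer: 51419/57805 ≈ 0.88953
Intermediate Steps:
s(y) = (1 + y)*(36 + y) (s(y) = 1*((1 + y)*(y + 6²)) = 1*((1 + y)*(y + 36)) = 1*((1 + y)*(36 + y)) = (1 + y)*(36 + y))
(231156 - 128318)/(65516 + s(206)) = (231156 - 128318)/(65516 + (36 + 206² + 37*206)) = 102838/(65516 + (36 + 42436 + 7622)) = 102838/(65516 + 50094) = 102838/115610 = 102838*(1/115610) = 51419/57805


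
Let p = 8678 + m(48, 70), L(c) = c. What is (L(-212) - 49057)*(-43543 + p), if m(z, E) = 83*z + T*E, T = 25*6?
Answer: 1004151489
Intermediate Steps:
T = 150
m(z, E) = 83*z + 150*E
p = 23162 (p = 8678 + (83*48 + 150*70) = 8678 + (3984 + 10500) = 8678 + 14484 = 23162)
(L(-212) - 49057)*(-43543 + p) = (-212 - 49057)*(-43543 + 23162) = -49269*(-20381) = 1004151489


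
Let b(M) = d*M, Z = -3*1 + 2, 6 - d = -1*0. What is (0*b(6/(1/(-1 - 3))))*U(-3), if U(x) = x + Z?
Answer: 0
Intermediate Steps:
d = 6 (d = 6 - (-1)*0 = 6 - 1*0 = 6 + 0 = 6)
Z = -1 (Z = -3 + 2 = -1)
U(x) = -1 + x (U(x) = x - 1 = -1 + x)
b(M) = 6*M
(0*b(6/(1/(-1 - 3))))*U(-3) = (0*(6*(6/(1/(-1 - 3)))))*(-1 - 3) = (0*(6*(6/(1/(-4)))))*(-4) = (0*(6*(6/(-¼))))*(-4) = (0*(6*(6*(-4))))*(-4) = (0*(6*(-24)))*(-4) = (0*(-144))*(-4) = 0*(-4) = 0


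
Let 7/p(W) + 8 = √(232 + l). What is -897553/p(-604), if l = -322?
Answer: 7180424/7 - 2692659*I*√10/7 ≈ 1.0258e+6 - 1.2164e+6*I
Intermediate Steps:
p(W) = 7/(-8 + 3*I*√10) (p(W) = 7/(-8 + √(232 - 322)) = 7/(-8 + √(-90)) = 7/(-8 + 3*I*√10))
-897553/p(-604) = -897553/(-4/11 - 3*I*√10/22)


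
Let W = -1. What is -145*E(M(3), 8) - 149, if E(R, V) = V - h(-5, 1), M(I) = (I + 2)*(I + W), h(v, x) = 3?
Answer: -874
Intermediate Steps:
M(I) = (-1 + I)*(2 + I) (M(I) = (I + 2)*(I - 1) = (2 + I)*(-1 + I) = (-1 + I)*(2 + I))
E(R, V) = -3 + V (E(R, V) = V - 1*3 = V - 3 = -3 + V)
-145*E(M(3), 8) - 149 = -145*(-3 + 8) - 149 = -145*5 - 149 = -725 - 149 = -874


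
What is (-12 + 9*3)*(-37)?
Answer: -555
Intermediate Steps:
(-12 + 9*3)*(-37) = (-12 + 27)*(-37) = 15*(-37) = -555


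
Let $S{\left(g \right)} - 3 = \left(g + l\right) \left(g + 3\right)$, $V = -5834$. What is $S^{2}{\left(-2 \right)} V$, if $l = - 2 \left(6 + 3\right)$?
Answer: $-1686026$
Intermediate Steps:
$l = -18$ ($l = \left(-2\right) 9 = -18$)
$S{\left(g \right)} = 3 + \left(-18 + g\right) \left(3 + g\right)$ ($S{\left(g \right)} = 3 + \left(g - 18\right) \left(g + 3\right) = 3 + \left(-18 + g\right) \left(3 + g\right)$)
$S^{2}{\left(-2 \right)} V = \left(-51 + \left(-2\right)^{2} - -30\right)^{2} \left(-5834\right) = \left(-51 + 4 + 30\right)^{2} \left(-5834\right) = \left(-17\right)^{2} \left(-5834\right) = 289 \left(-5834\right) = -1686026$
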